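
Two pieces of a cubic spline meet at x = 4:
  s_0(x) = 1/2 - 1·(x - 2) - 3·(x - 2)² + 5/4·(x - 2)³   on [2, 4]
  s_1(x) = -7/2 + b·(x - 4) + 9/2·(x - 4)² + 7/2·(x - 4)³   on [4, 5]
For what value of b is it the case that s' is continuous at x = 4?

2

s_0'(x) = -1 - 6·(x - 2) + 15/4·(x - 2)², so s_0'(4) = 2. On the right, s_1'(4) = b, so b = 2.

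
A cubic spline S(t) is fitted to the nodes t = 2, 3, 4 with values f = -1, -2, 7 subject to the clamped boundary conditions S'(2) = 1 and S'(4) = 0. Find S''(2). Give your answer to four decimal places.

-21.5000

With m_i denoting the second derivative at x_i, h_i = 1, 1, and Δ_i = (y_(i+1) − y_i)/h_i = -1, 9:
  1·m_0 + 4·m_1 + 1·m_2 = 6(Δ_1 - Δ_0) = 60
Clamped end conditions give two more equations: 2h_0·m_0 + h_0·m_1 = 6(Δ_0 - S'(2)) = -12 and h_1·m_1 + 2h_1·m_2 = 6(S'(4) - Δ_1) = -54.
Forward elimination and back-substitution give m_0 = -43/2, m_1 = 31, m_2 = -85/2.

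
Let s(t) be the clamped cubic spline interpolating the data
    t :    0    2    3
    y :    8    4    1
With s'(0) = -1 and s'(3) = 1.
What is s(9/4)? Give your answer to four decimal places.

2.8984

Let M_i = s''(x_i). Step sizes h_i = 2, 1; slopes of the chords Δ_i = (y_(i+1) - y_i)/h_i = -2, -3.
  2·M_0 + 6·M_1 + 1·M_2 = 6(Δ_1 - Δ_0) = -6
Clamped end conditions give two more equations: 2h_0·M_0 + h_0·M_1 = 6(Δ_0 - s'(0)) = -6 and h_1·M_1 + 2h_1·M_2 = 6(s'(3) - Δ_1) = 24.
Solving the tridiagonal system: M_0 = 1/6, M_1 = -10/3, M_2 = 41/3.
On [2, 3], s(t) = 4 - 25/6·(t - 2) - 5/3·(t - 2)² + 17/6·(t - 2)³.
With (t - 2) = 1/4: s(9/4) = 371/128.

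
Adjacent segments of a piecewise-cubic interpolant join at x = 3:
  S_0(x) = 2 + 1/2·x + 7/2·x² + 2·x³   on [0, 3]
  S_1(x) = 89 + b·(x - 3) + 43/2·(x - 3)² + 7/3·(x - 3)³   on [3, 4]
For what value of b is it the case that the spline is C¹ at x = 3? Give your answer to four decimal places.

75.5000

S_0'(x) = 1/2 + 7·x + 6·x², so S_0'(3) = 151/2. On the right, S_1'(3) = b, so b = 151/2.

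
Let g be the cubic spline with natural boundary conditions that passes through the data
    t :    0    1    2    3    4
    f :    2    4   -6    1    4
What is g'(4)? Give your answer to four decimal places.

Write M_i for g''(x_i). With h_i = 1, 1, 1, 1 and divided differences Δ_i = 2, -10, 7, 3, the continuity of g' gives the tridiagonal system
  1·M_0 + 4·M_1 + 1·M_2 = 6(Δ_1 - Δ_0) = -72
  1·M_1 + 4·M_2 + 1·M_3 = 6(Δ_2 - Δ_1) = 102
  1·M_2 + 4·M_3 + 1·M_4 = 6(Δ_3 - Δ_2) = -24
Natural end conditions: M_0 = M_4 = 0.
Solving: M_0 = 0, M_1 = -27, M_2 = 36, M_3 = -15, M_4 = 0.
On [3, 4], g'(t) = b_3 + 2c_3·(t - 3) + 3d_3·(t - 3)² with b_3 = Δ_3 - h_3(2M_3 + M_4)/6 = 8, c_3 = M_3/2 = -15/2, d_3 = (M_4 - M_3)/(6h_3) = 5/2. So g'(4) = 1/2.

0.5000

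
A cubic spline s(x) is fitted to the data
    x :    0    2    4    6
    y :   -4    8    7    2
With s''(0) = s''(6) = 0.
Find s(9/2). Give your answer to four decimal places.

5.8156

Put m_i = s'' at the i-th knot. Here h = (2, 2, 2) and Δ = (6, -1/2, -5/2), so the interior equations h_(i-1)·m_(i-1) + 2(h_(i-1)+h_i)·m_i + h_i·m_(i+1) = 6(Δ_i − Δ_(i-1)) read
  2·m_0 + 8·m_1 + 2·m_2 = 6(Δ_1 - Δ_0) = -39
  2·m_1 + 8·m_2 + 2·m_3 = 6(Δ_2 - Δ_1) = -12
Natural end conditions: m_0 = m_3 = 0.
Solving: m_0 = 0, m_1 = -24/5, m_2 = -3/10, m_3 = 0.
On [4, 6], s(x) = 7 - 23/10·(x - 4) - 3/20·(x - 4)² + 1/40·(x - 4)³.
With (x - 4) = 1/2: s(9/2) = 1861/320.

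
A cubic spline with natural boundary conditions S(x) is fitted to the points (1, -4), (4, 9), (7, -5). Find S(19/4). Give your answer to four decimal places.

7.7148

Write M_i for S''(x_i). With h_i = 3, 3 and divided differences Δ_i = 13/3, -14/3, the continuity of S' gives the tridiagonal system
  3·M_0 + 12·M_1 + 3·M_2 = 6(Δ_1 - Δ_0) = -54
Natural end conditions: M_0 = M_2 = 0.
Forward elimination and back-substitution give M_0 = 0, M_1 = -9/2, M_2 = 0.
On [4, 7], S(x) = 9 - 1/6·(x - 4) - 9/4·(x - 4)² + 1/4·(x - 4)³.
With (x - 4) = 3/4: S(19/4) = 1975/256.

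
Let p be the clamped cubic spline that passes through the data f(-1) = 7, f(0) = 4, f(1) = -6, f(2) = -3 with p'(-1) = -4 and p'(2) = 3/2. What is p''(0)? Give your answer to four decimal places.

With m_i denoting the second derivative at x_i, h_i = 1, 1, 1, and Δ_i = (y_(i+1) − y_i)/h_i = -3, -10, 3:
  1·m_0 + 4·m_1 + 1·m_2 = 6(Δ_1 - Δ_0) = -42
  1·m_1 + 4·m_2 + 1·m_3 = 6(Δ_2 - Δ_1) = 78
Clamped end conditions give two more equations: 2h_0·m_0 + h_0·m_1 = 6(Δ_0 - p'(-1)) = 6 and h_2·m_2 + 2h_2·m_3 = 6(p'(2) - Δ_2) = -9.
Hence m_0 = 41/3, m_1 = -64/3, m_2 = 89/3, m_3 = -58/3.

-21.3333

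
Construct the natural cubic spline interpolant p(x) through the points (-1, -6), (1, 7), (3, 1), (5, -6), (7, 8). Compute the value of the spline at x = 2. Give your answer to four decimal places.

5.9018

Write M_i for p''(x_i). With h_i = 2, 2, 2, 2 and divided differences Δ_i = 13/2, -3, -7/2, 7, the continuity of p' gives the tridiagonal system
  2·M_0 + 8·M_1 + 2·M_2 = 6(Δ_1 - Δ_0) = -57
  2·M_1 + 8·M_2 + 2·M_3 = 6(Δ_2 - Δ_1) = -3
  2·M_2 + 8·M_3 + 2·M_4 = 6(Δ_3 - Δ_2) = 63
Natural end conditions: M_0 = M_4 = 0.
Solving: M_0 = 0, M_1 = -195/28, M_2 = -9/14, M_3 = 225/28, M_4 = 0.
On [1, 3], p(x) = 7 + 13/7·(x - 1) - 195/56·(x - 1)² + 59/112·(x - 1)³.
With (x - 1) = 1: p(2) = 661/112.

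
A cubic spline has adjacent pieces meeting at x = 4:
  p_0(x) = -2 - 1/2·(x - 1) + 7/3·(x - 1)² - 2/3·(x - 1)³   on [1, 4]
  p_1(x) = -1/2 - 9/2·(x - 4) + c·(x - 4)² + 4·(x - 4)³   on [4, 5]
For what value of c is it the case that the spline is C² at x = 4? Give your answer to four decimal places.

-3.6667

p_0''(x) = 14/3 - 4·(x - 1), so p_0''(4) = -22/3. On the right, p_1''(4) = 2c, so c = -11/3.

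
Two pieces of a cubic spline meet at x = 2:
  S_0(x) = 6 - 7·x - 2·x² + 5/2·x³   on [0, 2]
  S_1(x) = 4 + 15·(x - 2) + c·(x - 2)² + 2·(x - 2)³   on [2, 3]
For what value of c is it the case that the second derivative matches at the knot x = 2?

13

S_0''(x) = -4 + 15·x, so S_0''(2) = 26. On the right, S_1''(2) = 2c, so c = 13.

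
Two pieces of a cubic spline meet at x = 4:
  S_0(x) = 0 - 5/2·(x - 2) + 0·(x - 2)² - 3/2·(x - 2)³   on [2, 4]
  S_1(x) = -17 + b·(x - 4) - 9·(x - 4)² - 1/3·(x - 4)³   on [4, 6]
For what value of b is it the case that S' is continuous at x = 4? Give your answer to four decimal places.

-20.5000

S_0'(x) = -5/2 + 0·(x - 2) - 9/2·(x - 2)², so S_0'(4) = -41/2. On the right, S_1'(4) = b, so b = -41/2.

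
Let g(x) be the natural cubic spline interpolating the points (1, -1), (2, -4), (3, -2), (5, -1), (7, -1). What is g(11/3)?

Write σ_i for g''(x_i). With h_i = 1, 1, 2, 2 and divided differences Δ_i = -3, 2, 1/2, 0, the continuity of g' gives the tridiagonal system
  1·σ_0 + 4·σ_1 + 1·σ_2 = 6(Δ_1 - Δ_0) = 30
  1·σ_1 + 6·σ_2 + 2·σ_3 = 6(Δ_2 - Δ_1) = -9
  2·σ_2 + 8·σ_3 + 2·σ_4 = 6(Δ_3 - Δ_2) = -3
Natural end conditions: σ_0 = σ_4 = 0.
Forward elimination and back-substitution give σ_0 = 0, σ_1 = 33/4, σ_2 = -3, σ_3 = 3/8, σ_4 = 0.
On [3, 5], g(x) = -2 + 19/8·(x - 3) - 3/2·(x - 3)² + 9/32·(x - 3)³.
With (x - 3) = 2/3: g(11/3) = -1.

-1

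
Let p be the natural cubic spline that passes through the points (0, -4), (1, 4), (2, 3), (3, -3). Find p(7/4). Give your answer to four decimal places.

Put m_i = p'' at the i-th knot. Here h = (1, 1, 1) and Δ = (8, -1, -6), so the interior equations h_(i-1)·m_(i-1) + 2(h_(i-1)+h_i)·m_i + h_i·m_(i+1) = 6(Δ_i − Δ_(i-1)) read
  1·m_0 + 4·m_1 + 1·m_2 = 6(Δ_1 - Δ_0) = -54
  1·m_1 + 4·m_2 + 1·m_3 = 6(Δ_2 - Δ_1) = -30
Natural end conditions: m_0 = m_3 = 0.
Forward elimination and back-substitution give m_0 = 0, m_1 = -62/5, m_2 = -22/5, m_3 = 0.
On [1, 2], p(x) = 4 + 58/15·(x - 1) - 31/5·(x - 1)² + 4/3·(x - 1)³.
With (x - 1) = 3/4: p(7/4) = 159/40.

3.9750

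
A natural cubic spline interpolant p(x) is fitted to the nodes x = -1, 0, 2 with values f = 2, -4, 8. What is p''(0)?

Put M_i = p'' at the i-th knot. Here h = (1, 2) and Δ = (-6, 6), so the interior equations h_(i-1)·M_(i-1) + 2(h_(i-1)+h_i)·M_i + h_i·M_(i+1) = 6(Δ_i − Δ_(i-1)) read
  1·M_0 + 6·M_1 + 2·M_2 = 6(Δ_1 - Δ_0) = 72
Natural end conditions: M_0 = M_2 = 0.
Solving the tridiagonal system: M_0 = 0, M_1 = 12, M_2 = 0.

12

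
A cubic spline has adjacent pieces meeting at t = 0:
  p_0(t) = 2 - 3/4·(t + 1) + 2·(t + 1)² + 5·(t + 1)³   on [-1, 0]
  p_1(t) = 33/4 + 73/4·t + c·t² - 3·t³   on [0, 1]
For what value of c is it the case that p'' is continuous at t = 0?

p_0''(t) = 4 + 30·(t + 1), so p_0''(0) = 34. On the right, p_1''(0) = 2c, so c = 17.

17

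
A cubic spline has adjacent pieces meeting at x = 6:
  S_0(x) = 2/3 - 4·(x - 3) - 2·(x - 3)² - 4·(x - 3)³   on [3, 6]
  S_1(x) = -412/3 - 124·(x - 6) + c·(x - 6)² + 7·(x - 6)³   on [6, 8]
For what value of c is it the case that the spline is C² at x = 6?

-38

S_0''(x) = -4 - 24·(x - 3), so S_0''(6) = -76. On the right, S_1''(6) = 2c, so c = -38.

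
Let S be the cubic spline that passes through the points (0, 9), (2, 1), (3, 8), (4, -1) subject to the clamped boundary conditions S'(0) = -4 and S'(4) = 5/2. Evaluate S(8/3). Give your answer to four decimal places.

Put m_i = S'' at the i-th knot. Here h = (2, 1, 1) and Δ = (-4, 7, -9), so the interior equations h_(i-1)·m_(i-1) + 2(h_(i-1)+h_i)·m_i + h_i·m_(i+1) = 6(Δ_i − Δ_(i-1)) read
  2·m_0 + 6·m_1 + 1·m_2 = 6(Δ_1 - Δ_0) = 66
  1·m_1 + 4·m_2 + 1·m_3 = 6(Δ_2 - Δ_1) = -96
Clamped end conditions give two more equations: 2h_0·m_0 + h_0·m_1 = 6(Δ_0 - S'(0)) = 0 and h_2·m_2 + 2h_2·m_3 = 6(S'(4) - Δ_2) = 69.
Solving the tridiagonal system: m_0 = -241/22, m_1 = 241/11, m_2 = -479/11, m_3 = 619/11.
On [2, 3], S(x) = 1 + 153/22·(x - 2) + 241/22·(x - 2)² - 120/11·(x - 2)³.
With (x - 2) = 2/3: S(8/3) = 80/11.

7.2727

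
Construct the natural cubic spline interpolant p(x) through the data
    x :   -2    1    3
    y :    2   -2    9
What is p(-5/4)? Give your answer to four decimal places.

Put M_i = p'' at the i-th knot. Here h = (3, 2) and Δ = (-4/3, 11/2), so the interior equations h_(i-1)·M_(i-1) + 2(h_(i-1)+h_i)·M_i + h_i·M_(i+1) = 6(Δ_i − Δ_(i-1)) read
  3·M_0 + 10·M_1 + 2·M_2 = 6(Δ_1 - Δ_0) = 41
Natural end conditions: M_0 = M_2 = 0.
Solving: M_0 = 0, M_1 = 41/10, M_2 = 0.
On [-2, 1], p(x) = 2 - 203/60·(x + 2) + 0·(x + 2)² + 41/180·(x + 2)³.
With (x + 2) = 3/4: p(-5/4) = -113/256.

-0.4414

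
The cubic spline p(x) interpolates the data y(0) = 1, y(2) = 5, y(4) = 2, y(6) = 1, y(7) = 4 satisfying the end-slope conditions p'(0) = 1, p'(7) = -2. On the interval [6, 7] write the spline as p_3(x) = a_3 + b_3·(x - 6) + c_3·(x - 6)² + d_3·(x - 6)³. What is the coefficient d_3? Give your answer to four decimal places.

Let M_i = p''(x_i). Step sizes h_i = 2, 2, 2, 1; slopes of the chords Δ_i = (y_(i+1) - y_i)/h_i = 2, -3/2, -1/2, 3.
  2·M_0 + 8·M_1 + 2·M_2 = 6(Δ_1 - Δ_0) = -21
  2·M_1 + 8·M_2 + 2·M_3 = 6(Δ_2 - Δ_1) = 6
  2·M_2 + 6·M_3 + 1·M_4 = 6(Δ_3 - Δ_2) = 21
Clamped end conditions give two more equations: 2h_0·M_0 + h_0·M_1 = 6(Δ_0 - p'(0)) = 6 and h_3·M_3 + 2h_3·M_4 = 6(p'(7) - Δ_3) = -30.
Forward elimination and back-substitution give M_0 = 138/43, M_1 = -147/43, M_2 = -3/86, M_3 = 282/43, M_4 = -786/43.
On [6, 7], with p_3(x) = a_3 + b_3·(x - 6) + c_3·(x - 6)² + d_3·(x - 6)³: c_3 = M_3/2 = 141/43, d_3 = (M_4 - M_3)/(6h_3) = -178/43, b_3 = Δ_3 - h_3(2M_3 + M_4)/6 = 166/43.

-4.1395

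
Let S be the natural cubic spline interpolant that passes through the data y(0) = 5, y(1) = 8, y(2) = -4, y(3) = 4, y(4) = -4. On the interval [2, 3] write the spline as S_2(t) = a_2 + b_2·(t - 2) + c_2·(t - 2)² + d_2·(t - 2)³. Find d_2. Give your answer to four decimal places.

Put M_i = S'' at the i-th knot. Here h = (1, 1, 1, 1) and Δ = (3, -12, 8, -8), so the interior equations h_(i-1)·M_(i-1) + 2(h_(i-1)+h_i)·M_i + h_i·M_(i+1) = 6(Δ_i − Δ_(i-1)) read
  1·M_0 + 4·M_1 + 1·M_2 = 6(Δ_1 - Δ_0) = -90
  1·M_1 + 4·M_2 + 1·M_3 = 6(Δ_2 - Δ_1) = 120
  1·M_2 + 4·M_3 + 1·M_4 = 6(Δ_3 - Δ_2) = -96
Natural end conditions: M_0 = M_4 = 0.
Solving the tridiagonal system: M_0 = 0, M_1 = -963/28, M_2 = 333/7, M_3 = -1005/28, M_4 = 0.
On [2, 3], with S_2(t) = a_2 + b_2·(t - 2) + c_2·(t - 2)² + d_2·(t - 2)³: c_2 = M_2/2 = 333/14, d_2 = (M_3 - M_2)/(6h_2) = -779/56, b_2 = Δ_2 - h_2(2M_2 + M_3)/6 = -15/8.

-13.9107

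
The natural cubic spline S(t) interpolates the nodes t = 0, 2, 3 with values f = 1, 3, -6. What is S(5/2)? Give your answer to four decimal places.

-0.8750

With M_i denoting the second derivative at x_i, h_i = 2, 1, and Δ_i = (y_(i+1) − y_i)/h_i = 1, -9:
  2·M_0 + 6·M_1 + 1·M_2 = 6(Δ_1 - Δ_0) = -60
Natural end conditions: M_0 = M_2 = 0.
Hence M_0 = 0, M_1 = -10, M_2 = 0.
On [2, 3], S(t) = 3 - 17/3·(t - 2) - 5·(t - 2)² + 5/3·(t - 2)³.
With (t - 2) = 1/2: S(5/2) = -7/8.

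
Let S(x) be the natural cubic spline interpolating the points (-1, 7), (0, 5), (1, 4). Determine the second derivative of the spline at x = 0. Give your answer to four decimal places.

1.5000

Let m_i = S''(x_i). Step sizes h_i = 1, 1; slopes of the chords Δ_i = (y_(i+1) - y_i)/h_i = -2, -1.
  1·m_0 + 4·m_1 + 1·m_2 = 6(Δ_1 - Δ_0) = 6
Natural end conditions: m_0 = m_2 = 0.
Solving the tridiagonal system: m_0 = 0, m_1 = 3/2, m_2 = 0.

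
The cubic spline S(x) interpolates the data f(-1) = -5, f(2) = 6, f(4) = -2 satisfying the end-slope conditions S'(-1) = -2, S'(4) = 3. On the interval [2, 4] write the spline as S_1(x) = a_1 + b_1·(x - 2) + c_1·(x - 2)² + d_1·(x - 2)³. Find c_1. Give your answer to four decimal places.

-5.6000

Let M_i = S''(x_i). Step sizes h_i = 3, 2; slopes of the chords Δ_i = (y_(i+1) - y_i)/h_i = 11/3, -4.
  3·M_0 + 10·M_1 + 2·M_2 = 6(Δ_1 - Δ_0) = -46
Clamped end conditions give two more equations: 2h_0·M_0 + h_0·M_1 = 6(Δ_0 - S'(-1)) = 34 and h_1·M_1 + 2h_1·M_2 = 6(S'(4) - Δ_1) = 42.
Hence M_0 = 169/15, M_1 = -56/5, M_2 = 161/10.
On [2, 4], with S_1(x) = a_1 + b_1·(x - 2) + c_1·(x - 2)² + d_1·(x - 2)³: c_1 = M_1/2 = -28/5, d_1 = (M_2 - M_1)/(6h_1) = 91/40, b_1 = Δ_1 - h_1(2M_1 + M_2)/6 = -19/10.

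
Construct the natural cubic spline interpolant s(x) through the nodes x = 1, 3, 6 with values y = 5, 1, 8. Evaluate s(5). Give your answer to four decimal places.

4.5111

Let M_i = s''(x_i). Step sizes h_i = 2, 3; slopes of the chords Δ_i = (y_(i+1) - y_i)/h_i = -2, 7/3.
  2·M_0 + 10·M_1 + 3·M_2 = 6(Δ_1 - Δ_0) = 26
Natural end conditions: M_0 = M_2 = 0.
Solving the tridiagonal system: M_0 = 0, M_1 = 13/5, M_2 = 0.
On [3, 6], s(x) = 1 - 4/15·(x - 3) + 13/10·(x - 3)² - 13/90·(x - 3)³.
With (x - 3) = 2: s(5) = 203/45.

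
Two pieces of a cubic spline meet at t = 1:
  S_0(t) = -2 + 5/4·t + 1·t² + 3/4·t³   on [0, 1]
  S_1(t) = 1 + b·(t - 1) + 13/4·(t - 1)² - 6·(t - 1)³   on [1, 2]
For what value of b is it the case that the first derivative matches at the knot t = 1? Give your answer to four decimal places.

S_0'(t) = 5/4 + 2·t + 9/4·t², so S_0'(1) = 11/2. On the right, S_1'(1) = b, so b = 11/2.

5.5000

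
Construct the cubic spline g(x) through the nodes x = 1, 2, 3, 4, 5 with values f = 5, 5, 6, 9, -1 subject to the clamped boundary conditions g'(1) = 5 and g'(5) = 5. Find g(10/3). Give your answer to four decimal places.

Let M_i = g''(x_i). Step sizes h_i = 1, 1, 1, 1; slopes of the chords Δ_i = (y_(i+1) - y_i)/h_i = 0, 1, 3, -10.
  1·M_0 + 4·M_1 + 1·M_2 = 6(Δ_1 - Δ_0) = 6
  1·M_1 + 4·M_2 + 1·M_3 = 6(Δ_2 - Δ_1) = 12
  1·M_2 + 4·M_3 + 1·M_4 = 6(Δ_3 - Δ_2) = -78
Clamped end conditions give two more equations: 2h_0·M_0 + h_0·M_1 = 6(Δ_0 - g'(1)) = -30 and h_3·M_3 + 2h_3·M_4 = 6(g'(5) - Δ_3) = 90.
Solving: M_0 = -114/7, M_1 = 18/7, M_2 = 12, M_3 = -270/7, M_4 = 450/7.
On [3, 4], g(x) = 6 + 38/7·(x - 3) + 6·(x - 3)² - 59/7·(x - 3)³.
With (x - 3) = 1/3: g(10/3) = 1543/189.

8.1640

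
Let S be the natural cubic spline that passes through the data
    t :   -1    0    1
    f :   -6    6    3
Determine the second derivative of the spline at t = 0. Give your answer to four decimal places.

Let M_i = S''(x_i). Step sizes h_i = 1, 1; slopes of the chords Δ_i = (y_(i+1) - y_i)/h_i = 12, -3.
  1·M_0 + 4·M_1 + 1·M_2 = 6(Δ_1 - Δ_0) = -90
Natural end conditions: M_0 = M_2 = 0.
Solving: M_0 = 0, M_1 = -45/2, M_2 = 0.

-22.5000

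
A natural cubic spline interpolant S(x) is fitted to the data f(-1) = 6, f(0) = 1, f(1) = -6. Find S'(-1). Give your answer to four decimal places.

-4.5000

Write σ_i for S''(x_i). With h_i = 1, 1 and divided differences Δ_i = -5, -7, the continuity of S' gives the tridiagonal system
  1·σ_0 + 4·σ_1 + 1·σ_2 = 6(Δ_1 - Δ_0) = -12
Natural end conditions: σ_0 = σ_2 = 0.
Solving: σ_0 = 0, σ_1 = -3, σ_2 = 0.
On [-1, 0], S'(x) = b_0 + 2c_0·(x + 1) + 3d_0·(x + 1)² with b_0 = Δ_0 - h_0(2σ_0 + σ_1)/6 = -9/2, c_0 = σ_0/2 = 0, d_0 = (σ_1 - σ_0)/(6h_0) = -1/2. So S'(-1) = -9/2.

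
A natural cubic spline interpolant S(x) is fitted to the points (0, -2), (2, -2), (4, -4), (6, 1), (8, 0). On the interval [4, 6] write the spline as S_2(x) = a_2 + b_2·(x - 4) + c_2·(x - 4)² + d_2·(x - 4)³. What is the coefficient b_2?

1

Put M_i = S'' at the i-th knot. Here h = (2, 2, 2, 2) and Δ = (0, -1, 5/2, -1/2), so the interior equations h_(i-1)·M_(i-1) + 2(h_(i-1)+h_i)·M_i + h_i·M_(i+1) = 6(Δ_i − Δ_(i-1)) read
  2·M_0 + 8·M_1 + 2·M_2 = 6(Δ_1 - Δ_0) = -6
  2·M_1 + 8·M_2 + 2·M_3 = 6(Δ_2 - Δ_1) = 21
  2·M_2 + 8·M_3 + 2·M_4 = 6(Δ_3 - Δ_2) = -18
Natural end conditions: M_0 = M_4 = 0.
Hence M_0 = 0, M_1 = -12/7, M_2 = 27/7, M_3 = -45/14, M_4 = 0.
On [4, 6], with S_2(x) = a_2 + b_2·(x - 4) + c_2·(x - 4)² + d_2·(x - 4)³: c_2 = M_2/2 = 27/14, d_2 = (M_3 - M_2)/(6h_2) = -33/56, b_2 = Δ_2 - h_2(2M_2 + M_3)/6 = 1.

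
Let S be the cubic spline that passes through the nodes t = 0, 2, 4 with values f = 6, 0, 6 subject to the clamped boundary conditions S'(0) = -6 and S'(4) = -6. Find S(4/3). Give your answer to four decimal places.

Let m_i = S''(x_i). Step sizes h_i = 2, 2; slopes of the chords Δ_i = (y_(i+1) - y_i)/h_i = -3, 3.
  2·m_0 + 8·m_1 + 2·m_2 = 6(Δ_1 - Δ_0) = 36
Clamped end conditions give two more equations: 2h_0·m_0 + h_0·m_1 = 6(Δ_0 - S'(0)) = 18 and h_1·m_1 + 2h_1·m_2 = 6(S'(4) - Δ_1) = -54.
Solving the tridiagonal system: m_0 = 0, m_1 = 9, m_2 = -18.
On [0, 2], S(t) = 6 - 6·t + 0·t² + 3/4·t³.
With t = 4/3: S(4/3) = -2/9.

-0.2222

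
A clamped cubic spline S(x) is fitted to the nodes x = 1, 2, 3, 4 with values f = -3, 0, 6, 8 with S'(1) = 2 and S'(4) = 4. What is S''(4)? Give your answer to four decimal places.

11.3333

Write m_i for S''(x_i). With h_i = 1, 1, 1 and divided differences Δ_i = 3, 6, 2, the continuity of S' gives the tridiagonal system
  1·m_0 + 4·m_1 + 1·m_2 = 6(Δ_1 - Δ_0) = 18
  1·m_1 + 4·m_2 + 1·m_3 = 6(Δ_2 - Δ_1) = -24
Clamped end conditions give two more equations: 2h_0·m_0 + h_0·m_1 = 6(Δ_0 - S'(1)) = 6 and h_2·m_2 + 2h_2·m_3 = 6(S'(4) - Δ_2) = 12.
Forward elimination and back-substitution give m_0 = -2/3, m_1 = 22/3, m_2 = -32/3, m_3 = 34/3.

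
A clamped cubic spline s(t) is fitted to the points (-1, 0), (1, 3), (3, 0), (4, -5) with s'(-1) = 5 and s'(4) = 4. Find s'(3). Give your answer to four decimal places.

Let M_i = s''(x_i). Step sizes h_i = 2, 2, 1; slopes of the chords Δ_i = (y_(i+1) - y_i)/h_i = 3/2, -3/2, -5.
  2·M_0 + 8·M_1 + 2·M_2 = 6(Δ_1 - Δ_0) = -18
  2·M_1 + 6·M_2 + 1·M_3 = 6(Δ_2 - Δ_1) = -21
Clamped end conditions give two more equations: 2h_0·M_0 + h_0·M_1 = 6(Δ_0 - s'(-1)) = -21 and h_2·M_2 + 2h_2·M_3 = 6(s'(4) - Δ_2) = 54.
Forward elimination and back-substitution give M_0 = -139/23, M_1 = 73/46, M_2 = -214/23, M_3 = 728/23.
On [3, 4], s'(t) = b_2 + 2c_2·(t - 3) + 3d_2·(t - 3)² with b_2 = Δ_2 - h_2(2M_2 + M_3)/6 = -165/23, c_2 = M_2/2 = -107/23, d_2 = (M_3 - M_2)/(6h_2) = 157/23. So s'(3) = -165/23.

-7.1739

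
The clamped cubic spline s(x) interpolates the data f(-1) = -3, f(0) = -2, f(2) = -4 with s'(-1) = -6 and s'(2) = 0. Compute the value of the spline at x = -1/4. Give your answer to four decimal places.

Put M_i = s'' at the i-th knot. Here h = (1, 2) and Δ = (1, -1), so the interior equations h_(i-1)·M_(i-1) + 2(h_(i-1)+h_i)·M_i + h_i·M_(i+1) = 6(Δ_i − Δ_(i-1)) read
  1·M_0 + 6·M_1 + 2·M_2 = 6(Δ_1 - Δ_0) = -12
Clamped end conditions give two more equations: 2h_0·M_0 + h_0·M_1 = 6(Δ_0 - s'(-1)) = 42 and h_1·M_1 + 2h_1·M_2 = 6(s'(2) - Δ_1) = 6.
Solving the tridiagonal system: M_0 = 25, M_1 = -8, M_2 = 11/2.
On [-1, 0], s(x) = -3 - 6·(x + 1) + 25/2·(x + 1)² - 11/2·(x + 1)³.
With (x + 1) = 3/4: s(-1/4) = -357/128.

-2.7891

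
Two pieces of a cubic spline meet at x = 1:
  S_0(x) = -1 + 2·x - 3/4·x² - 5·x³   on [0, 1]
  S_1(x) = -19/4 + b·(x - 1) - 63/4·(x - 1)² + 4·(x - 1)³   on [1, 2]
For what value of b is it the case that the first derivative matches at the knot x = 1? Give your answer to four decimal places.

-14.5000

S_0'(x) = 2 - 3/2·x - 15·x², so S_0'(1) = -29/2. On the right, S_1'(1) = b, so b = -29/2.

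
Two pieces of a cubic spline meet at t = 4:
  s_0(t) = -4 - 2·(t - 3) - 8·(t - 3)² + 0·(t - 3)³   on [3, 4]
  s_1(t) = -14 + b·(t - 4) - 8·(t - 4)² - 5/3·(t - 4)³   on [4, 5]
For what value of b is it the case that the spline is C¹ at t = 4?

s_0'(t) = -2 - 16·(t - 3) + 0·(t - 3)², so s_0'(4) = -18. On the right, s_1'(4) = b, so b = -18.

-18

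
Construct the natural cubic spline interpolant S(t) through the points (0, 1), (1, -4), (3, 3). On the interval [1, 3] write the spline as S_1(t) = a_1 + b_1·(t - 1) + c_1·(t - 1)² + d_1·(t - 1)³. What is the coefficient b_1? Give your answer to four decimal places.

Let m_i = S''(x_i). Step sizes h_i = 1, 2; slopes of the chords Δ_i = (y_(i+1) - y_i)/h_i = -5, 7/2.
  1·m_0 + 6·m_1 + 2·m_2 = 6(Δ_1 - Δ_0) = 51
Natural end conditions: m_0 = m_2 = 0.
Forward elimination and back-substitution give m_0 = 0, m_1 = 17/2, m_2 = 0.
On [1, 3], with S_1(t) = a_1 + b_1·(t - 1) + c_1·(t - 1)² + d_1·(t - 1)³: c_1 = m_1/2 = 17/4, d_1 = (m_2 - m_1)/(6h_1) = -17/24, b_1 = Δ_1 - h_1(2m_1 + m_2)/6 = -13/6.

-2.1667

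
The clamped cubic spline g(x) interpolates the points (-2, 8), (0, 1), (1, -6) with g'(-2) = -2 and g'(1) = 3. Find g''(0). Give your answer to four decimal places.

-10.3333

Write m_i for g''(x_i). With h_i = 2, 1 and divided differences Δ_i = -7/2, -7, the continuity of g' gives the tridiagonal system
  2·m_0 + 6·m_1 + 1·m_2 = 6(Δ_1 - Δ_0) = -21
Clamped end conditions give two more equations: 2h_0·m_0 + h_0·m_1 = 6(Δ_0 - g'(-2)) = -9 and h_1·m_1 + 2h_1·m_2 = 6(g'(1) - Δ_1) = 60.
Forward elimination and back-substitution give m_0 = 35/12, m_1 = -31/3, m_2 = 211/6.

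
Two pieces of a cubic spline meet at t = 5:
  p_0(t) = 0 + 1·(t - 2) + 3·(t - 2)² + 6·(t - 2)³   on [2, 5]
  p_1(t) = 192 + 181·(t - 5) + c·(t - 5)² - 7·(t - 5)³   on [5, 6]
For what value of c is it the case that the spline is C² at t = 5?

p_0''(t) = 6 + 36·(t - 2), so p_0''(5) = 114. On the right, p_1''(5) = 2c, so c = 57.

57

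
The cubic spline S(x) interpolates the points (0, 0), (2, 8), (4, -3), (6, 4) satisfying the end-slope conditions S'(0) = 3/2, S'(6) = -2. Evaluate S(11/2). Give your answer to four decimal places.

3.4063

Let M_i = S''(x_i). Step sizes h_i = 2, 2, 2; slopes of the chords Δ_i = (y_(i+1) - y_i)/h_i = 4, -11/2, 7/2.
  2·M_0 + 8·M_1 + 2·M_2 = 6(Δ_1 - Δ_0) = -57
  2·M_1 + 8·M_2 + 2·M_3 = 6(Δ_2 - Δ_1) = 54
Clamped end conditions give two more equations: 2h_0·M_0 + h_0·M_1 = 6(Δ_0 - S'(0)) = 15 and h_2·M_2 + 2h_2·M_3 = 6(S'(6) - Δ_2) = -33.
Solving the tridiagonal system: M_0 = 31/3, M_1 = -79/6, M_2 = 83/6, M_3 = -91/6.
On [4, 6], S(x) = -3 - 2/3·(x - 4) + 83/12·(x - 4)² - 29/12·(x - 4)³.
With (x - 4) = 3/2: S(11/2) = 109/32.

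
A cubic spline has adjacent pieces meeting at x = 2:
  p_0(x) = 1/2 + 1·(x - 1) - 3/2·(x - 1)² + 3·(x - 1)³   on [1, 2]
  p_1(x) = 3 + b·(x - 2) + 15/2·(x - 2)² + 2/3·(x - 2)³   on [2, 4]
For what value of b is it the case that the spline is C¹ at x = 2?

7

p_0'(x) = 1 - 3·(x - 1) + 9·(x - 1)², so p_0'(2) = 7. On the right, p_1'(2) = b, so b = 7.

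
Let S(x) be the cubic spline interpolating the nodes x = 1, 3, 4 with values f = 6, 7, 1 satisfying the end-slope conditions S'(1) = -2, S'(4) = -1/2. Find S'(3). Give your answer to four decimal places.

With m_i denoting the second derivative at x_i, h_i = 2, 1, and Δ_i = (y_(i+1) − y_i)/h_i = 1/2, -6:
  2·m_0 + 6·m_1 + 1·m_2 = 6(Δ_1 - Δ_0) = -39
Clamped end conditions give two more equations: 2h_0·m_0 + h_0·m_1 = 6(Δ_0 - S'(1)) = 15 and h_1·m_1 + 2h_1·m_2 = 6(S'(4) - Δ_1) = 33.
Forward elimination and back-substitution give m_0 = 43/4, m_1 = -14, m_2 = 47/2.
On [3, 4], S'(x) = b_1 + 2c_1·(x - 3) + 3d_1·(x - 3)² with b_1 = Δ_1 - h_1(2m_1 + m_2)/6 = -21/4, c_1 = m_1/2 = -7, d_1 = (m_2 - m_1)/(6h_1) = 25/4. So S'(3) = -21/4.

-5.2500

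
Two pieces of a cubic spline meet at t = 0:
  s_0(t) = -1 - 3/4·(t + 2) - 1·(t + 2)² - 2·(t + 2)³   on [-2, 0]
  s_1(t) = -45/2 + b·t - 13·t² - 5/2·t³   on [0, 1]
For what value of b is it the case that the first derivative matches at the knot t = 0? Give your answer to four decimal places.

-28.7500

s_0'(t) = -3/4 - 2·(t + 2) - 6·(t + 2)², so s_0'(0) = -115/4. On the right, s_1'(0) = b, so b = -115/4.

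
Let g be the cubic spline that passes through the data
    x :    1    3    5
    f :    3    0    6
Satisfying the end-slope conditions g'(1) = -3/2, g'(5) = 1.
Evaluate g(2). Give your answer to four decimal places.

Let m_i = g''(x_i). Step sizes h_i = 2, 2; slopes of the chords Δ_i = (y_(i+1) - y_i)/h_i = -3/2, 3.
  2·m_0 + 8·m_1 + 2·m_2 = 6(Δ_1 - Δ_0) = 27
Clamped end conditions give two more equations: 2h_0·m_0 + h_0·m_1 = 6(Δ_0 - g'(1)) = 0 and h_1·m_1 + 2h_1·m_2 = 6(g'(5) - Δ_1) = -12.
Hence m_0 = -11/4, m_1 = 11/2, m_2 = -23/4.
On [1, 3], g(x) = 3 - 3/2·(x - 1) - 11/8·(x - 1)² + 11/16·(x - 1)³.
With (x - 1) = 1: g(2) = 13/16.

0.8125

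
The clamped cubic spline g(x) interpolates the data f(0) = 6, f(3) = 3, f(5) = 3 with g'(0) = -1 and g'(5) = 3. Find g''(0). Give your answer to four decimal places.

0.2000

Let σ_i = g''(x_i). Step sizes h_i = 3, 2; slopes of the chords Δ_i = (y_(i+1) - y_i)/h_i = -1, 0.
  3·σ_0 + 10·σ_1 + 2·σ_2 = 6(Δ_1 - Δ_0) = 6
Clamped end conditions give two more equations: 2h_0·σ_0 + h_0·σ_1 = 6(Δ_0 - g'(0)) = 0 and h_1·σ_1 + 2h_1·σ_2 = 6(g'(5) - Δ_1) = 18.
Solving the tridiagonal system: σ_0 = 1/5, σ_1 = -2/5, σ_2 = 47/10.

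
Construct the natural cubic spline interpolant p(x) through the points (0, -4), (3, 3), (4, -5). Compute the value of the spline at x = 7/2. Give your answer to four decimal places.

Write m_i for p''(x_i). With h_i = 3, 1 and divided differences Δ_i = 7/3, -8, the continuity of p' gives the tridiagonal system
  3·m_0 + 8·m_1 + 1·m_2 = 6(Δ_1 - Δ_0) = -62
Natural end conditions: m_0 = m_2 = 0.
Hence m_0 = 0, m_1 = -31/4, m_2 = 0.
On [3, 4], p(x) = 3 - 65/12·(x - 3) - 31/8·(x - 3)² + 31/24·(x - 3)³.
With (x - 3) = 1/2: p(7/2) = -33/64.

-0.5156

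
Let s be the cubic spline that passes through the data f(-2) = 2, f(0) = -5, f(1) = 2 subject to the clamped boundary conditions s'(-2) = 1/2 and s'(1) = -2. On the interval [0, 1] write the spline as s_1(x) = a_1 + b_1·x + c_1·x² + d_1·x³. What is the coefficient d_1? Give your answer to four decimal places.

-10.1667

Let σ_i = s''(x_i). Step sizes h_i = 2, 1; slopes of the chords Δ_i = (y_(i+1) - y_i)/h_i = -7/2, 7.
  2·σ_0 + 6·σ_1 + 1·σ_2 = 6(Δ_1 - Δ_0) = 63
Clamped end conditions give two more equations: 2h_0·σ_0 + h_0·σ_1 = 6(Δ_0 - s'(-2)) = -24 and h_1·σ_1 + 2h_1·σ_2 = 6(s'(1) - Δ_1) = -54.
Hence σ_0 = -52/3, σ_1 = 68/3, σ_2 = -115/3.
On [0, 1], with s_1(x) = a_1 + b_1·x + c_1·x² + d_1·x³: c_1 = σ_1/2 = 34/3, d_1 = (σ_2 - σ_1)/(6h_1) = -61/6, b_1 = Δ_1 - h_1(2σ_1 + σ_2)/6 = 35/6.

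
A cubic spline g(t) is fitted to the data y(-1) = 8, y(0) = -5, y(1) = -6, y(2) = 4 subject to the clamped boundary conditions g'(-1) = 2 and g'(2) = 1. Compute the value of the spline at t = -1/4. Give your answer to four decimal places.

Write M_i for g''(x_i). With h_i = 1, 1, 1 and divided differences Δ_i = -13, -1, 10, the continuity of g' gives the tridiagonal system
  1·M_0 + 4·M_1 + 1·M_2 = 6(Δ_1 - Δ_0) = 72
  1·M_1 + 4·M_2 + 1·M_3 = 6(Δ_2 - Δ_1) = 66
Clamped end conditions give two more equations: 2h_0·M_0 + h_0·M_1 = 6(Δ_0 - g'(-1)) = -90 and h_2·M_2 + 2h_2·M_3 = 6(g'(2) - Δ_2) = -54.
Solving the tridiagonal system: M_0 = -886/15, M_1 = 422/15, M_2 = 278/15, M_3 = -544/15.
On [-1, 0], g(t) = 8 + 2·(t + 1) - 443/15·(t + 1)² + 218/15·(t + 1)³.
With (t + 1) = 3/4: g(-1/4) = -157/160.

-0.9813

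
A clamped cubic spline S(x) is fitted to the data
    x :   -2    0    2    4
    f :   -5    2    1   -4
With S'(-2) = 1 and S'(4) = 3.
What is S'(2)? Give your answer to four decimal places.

-3.7333

Write M_i for S''(x_i). With h_i = 2, 2, 2 and divided differences Δ_i = 7/2, -1/2, -5/2, the continuity of S' gives the tridiagonal system
  2·M_0 + 8·M_1 + 2·M_2 = 6(Δ_1 - Δ_0) = -24
  2·M_1 + 8·M_2 + 2·M_3 = 6(Δ_2 - Δ_1) = -12
Clamped end conditions give two more equations: 2h_0·M_0 + h_0·M_1 = 6(Δ_0 - S'(-2)) = 15 and h_2·M_2 + 2h_2·M_3 = 6(S'(4) - Δ_2) = 33.
Hence M_0 = 167/30, M_1 = -109/30, M_2 = -91/30, M_3 = 293/30.
On [2, 4], S'(x) = b_2 + 2c_2·(x - 2) + 3d_2·(x - 2)² with b_2 = Δ_2 - h_2(2M_2 + M_3)/6 = -56/15, c_2 = M_2/2 = -91/60, d_2 = (M_3 - M_2)/(6h_2) = 16/15. So S'(2) = -56/15.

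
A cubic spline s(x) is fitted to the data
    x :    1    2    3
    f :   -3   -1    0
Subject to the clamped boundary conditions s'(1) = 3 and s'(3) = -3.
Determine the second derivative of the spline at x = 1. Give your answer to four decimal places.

-4.5000

Write M_i for s''(x_i). With h_i = 1, 1 and divided differences Δ_i = 2, 1, the continuity of s' gives the tridiagonal system
  1·M_0 + 4·M_1 + 1·M_2 = 6(Δ_1 - Δ_0) = -6
Clamped end conditions give two more equations: 2h_0·M_0 + h_0·M_1 = 6(Δ_0 - s'(1)) = -6 and h_1·M_1 + 2h_1·M_2 = 6(s'(3) - Δ_1) = -24.
Solving the tridiagonal system: M_0 = -9/2, M_1 = 3, M_2 = -27/2.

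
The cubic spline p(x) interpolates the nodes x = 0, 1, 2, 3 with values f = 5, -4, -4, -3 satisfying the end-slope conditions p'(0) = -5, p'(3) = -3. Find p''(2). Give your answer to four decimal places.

With m_i denoting the second derivative at x_i, h_i = 1, 1, 1, and Δ_i = (y_(i+1) − y_i)/h_i = -9, 0, 1:
  1·m_0 + 4·m_1 + 1·m_2 = 6(Δ_1 - Δ_0) = 54
  1·m_1 + 4·m_2 + 1·m_3 = 6(Δ_2 - Δ_1) = 6
Clamped end conditions give two more equations: 2h_0·m_0 + h_0·m_1 = 6(Δ_0 - p'(0)) = -24 and h_2·m_2 + 2h_2·m_3 = 6(p'(3) - Δ_2) = -24.
Solving the tridiagonal system: m_0 = -322/15, m_1 = 284/15, m_2 = -4/15, m_3 = -178/15.

-0.2667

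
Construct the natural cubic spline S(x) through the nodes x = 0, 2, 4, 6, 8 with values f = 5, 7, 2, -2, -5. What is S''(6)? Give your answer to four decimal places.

0.1071

With m_i denoting the second derivative at x_i, h_i = 2, 2, 2, 2, and Δ_i = (y_(i+1) − y_i)/h_i = 1, -5/2, -2, -3/2:
  2·m_0 + 8·m_1 + 2·m_2 = 6(Δ_1 - Δ_0) = -21
  2·m_1 + 8·m_2 + 2·m_3 = 6(Δ_2 - Δ_1) = 3
  2·m_2 + 8·m_3 + 2·m_4 = 6(Δ_3 - Δ_2) = 3
Natural end conditions: m_0 = m_4 = 0.
Solving: m_0 = 0, m_1 = -81/28, m_2 = 15/14, m_3 = 3/28, m_4 = 0.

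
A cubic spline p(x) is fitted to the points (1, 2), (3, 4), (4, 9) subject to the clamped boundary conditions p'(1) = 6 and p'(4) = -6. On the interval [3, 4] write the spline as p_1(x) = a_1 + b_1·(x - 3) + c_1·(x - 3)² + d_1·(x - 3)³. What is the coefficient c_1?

Write m_i for p''(x_i). With h_i = 2, 1 and divided differences Δ_i = 1, 5, the continuity of p' gives the tridiagonal system
  2·m_0 + 6·m_1 + 1·m_2 = 6(Δ_1 - Δ_0) = 24
Clamped end conditions give two more equations: 2h_0·m_0 + h_0·m_1 = 6(Δ_0 - p'(1)) = -30 and h_1·m_1 + 2h_1·m_2 = 6(p'(4) - Δ_1) = -66.
Solving the tridiagonal system: m_0 = -31/2, m_1 = 16, m_2 = -41.
On [3, 4], with p_1(x) = a_1 + b_1·(x - 3) + c_1·(x - 3)² + d_1·(x - 3)³: c_1 = m_1/2 = 8, d_1 = (m_2 - m_1)/(6h_1) = -19/2, b_1 = Δ_1 - h_1(2m_1 + m_2)/6 = 13/2.

8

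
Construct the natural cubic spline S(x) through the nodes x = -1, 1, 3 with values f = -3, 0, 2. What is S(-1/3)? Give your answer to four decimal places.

-1.9259

Put m_i = S'' at the i-th knot. Here h = (2, 2) and Δ = (3/2, 1), so the interior equations h_(i-1)·m_(i-1) + 2(h_(i-1)+h_i)·m_i + h_i·m_(i+1) = 6(Δ_i − Δ_(i-1)) read
  2·m_0 + 8·m_1 + 2·m_2 = 6(Δ_1 - Δ_0) = -3
Natural end conditions: m_0 = m_2 = 0.
Hence m_0 = 0, m_1 = -3/8, m_2 = 0.
On [-1, 1], S(x) = -3 + 13/8·(x + 1) + 0·(x + 1)² - 1/32·(x + 1)³.
With (x + 1) = 2/3: S(-1/3) = -52/27.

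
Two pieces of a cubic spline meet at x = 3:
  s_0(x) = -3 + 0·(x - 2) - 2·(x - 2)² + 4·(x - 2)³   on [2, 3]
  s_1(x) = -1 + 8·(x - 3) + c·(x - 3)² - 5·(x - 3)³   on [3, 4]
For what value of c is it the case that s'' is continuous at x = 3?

s_0''(x) = -4 + 24·(x - 2), so s_0''(3) = 20. On the right, s_1''(3) = 2c, so c = 10.

10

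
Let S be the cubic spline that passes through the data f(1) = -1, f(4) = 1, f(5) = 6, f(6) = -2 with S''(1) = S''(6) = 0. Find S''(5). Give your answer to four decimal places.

Put M_i = S'' at the i-th knot. Here h = (3, 1, 1) and Δ = (2/3, 5, -8), so the interior equations h_(i-1)·M_(i-1) + 2(h_(i-1)+h_i)·M_i + h_i·M_(i+1) = 6(Δ_i − Δ_(i-1)) read
  3·M_0 + 8·M_1 + 1·M_2 = 6(Δ_1 - Δ_0) = 26
  1·M_1 + 4·M_2 + 1·M_3 = 6(Δ_2 - Δ_1) = -78
Natural end conditions: M_0 = M_3 = 0.
Forward elimination and back-substitution give M_0 = 0, M_1 = 182/31, M_2 = -650/31, M_3 = 0.

-20.9677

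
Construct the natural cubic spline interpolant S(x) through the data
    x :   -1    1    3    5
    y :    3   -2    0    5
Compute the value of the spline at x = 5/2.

With M_i denoting the second derivative at x_i, h_i = 2, 2, 2, and Δ_i = (y_(i+1) − y_i)/h_i = -5/2, 1, 5/2:
  2·M_0 + 8·M_1 + 2·M_2 = 6(Δ_1 - Δ_0) = 21
  2·M_1 + 8·M_2 + 2·M_3 = 6(Δ_2 - Δ_1) = 9
Natural end conditions: M_0 = M_3 = 0.
Solving: M_0 = 0, M_1 = 5/2, M_2 = 1/2, M_3 = 0.
On [1, 3], S(x) = -2 - 5/6·(x - 1) + 5/4·(x - 1)² - 1/6·(x - 1)³.
With (x - 1) = 3/2: S(5/2) = -1.

-1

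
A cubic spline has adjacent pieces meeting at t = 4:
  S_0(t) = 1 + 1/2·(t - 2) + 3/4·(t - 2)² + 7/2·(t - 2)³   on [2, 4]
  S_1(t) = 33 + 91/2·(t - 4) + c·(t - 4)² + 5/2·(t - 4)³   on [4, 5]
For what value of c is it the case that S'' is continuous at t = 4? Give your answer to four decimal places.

21.7500

S_0''(t) = 3/2 + 21·(t - 2), so S_0''(4) = 87/2. On the right, S_1''(4) = 2c, so c = 87/4.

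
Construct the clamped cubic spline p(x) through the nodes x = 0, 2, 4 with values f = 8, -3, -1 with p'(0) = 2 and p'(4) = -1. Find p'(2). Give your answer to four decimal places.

Put M_i = p'' at the i-th knot. Here h = (2, 2) and Δ = (-11/2, 1), so the interior equations h_(i-1)·M_(i-1) + 2(h_(i-1)+h_i)·M_i + h_i·M_(i+1) = 6(Δ_i − Δ_(i-1)) read
  2·M_0 + 8·M_1 + 2·M_2 = 6(Δ_1 - Δ_0) = 39
Clamped end conditions give two more equations: 2h_0·M_0 + h_0·M_1 = 6(Δ_0 - p'(0)) = -45 and h_1·M_1 + 2h_1·M_2 = 6(p'(4) - Δ_1) = -12.
Forward elimination and back-substitution give M_0 = -135/8, M_1 = 45/4, M_2 = -69/8.
On [2, 4], p'(x) = b_1 + 2c_1·(x - 2) + 3d_1·(x - 2)² with b_1 = Δ_1 - h_1(2M_1 + M_2)/6 = -29/8, c_1 = M_1/2 = 45/8, d_1 = (M_2 - M_1)/(6h_1) = -53/32. So p'(2) = -29/8.

-3.6250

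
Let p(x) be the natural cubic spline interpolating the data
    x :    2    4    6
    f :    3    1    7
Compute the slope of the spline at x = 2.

With m_i denoting the second derivative at x_i, h_i = 2, 2, and Δ_i = (y_(i+1) − y_i)/h_i = -1, 3:
  2·m_0 + 8·m_1 + 2·m_2 = 6(Δ_1 - Δ_0) = 24
Natural end conditions: m_0 = m_2 = 0.
Solving the tridiagonal system: m_0 = 0, m_1 = 3, m_2 = 0.
On [2, 4], p'(x) = b_0 + 2c_0·(x - 2) + 3d_0·(x - 2)² with b_0 = Δ_0 - h_0(2m_0 + m_1)/6 = -2, c_0 = m_0/2 = 0, d_0 = (m_1 - m_0)/(6h_0) = 1/4. So p'(2) = -2.

-2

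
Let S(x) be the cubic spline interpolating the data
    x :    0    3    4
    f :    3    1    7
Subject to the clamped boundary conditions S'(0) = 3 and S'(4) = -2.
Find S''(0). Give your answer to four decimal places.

-9.9167

Put σ_i = S'' at the i-th knot. Here h = (3, 1) and Δ = (-2/3, 6), so the interior equations h_(i-1)·σ_(i-1) + 2(h_(i-1)+h_i)·σ_i + h_i·σ_(i+1) = 6(Δ_i − Δ_(i-1)) read
  3·σ_0 + 8·σ_1 + 1·σ_2 = 6(Δ_1 - Δ_0) = 40
Clamped end conditions give two more equations: 2h_0·σ_0 + h_0·σ_1 = 6(Δ_0 - S'(0)) = -22 and h_1·σ_1 + 2h_1·σ_2 = 6(S'(4) - Δ_1) = -48.
Solving the tridiagonal system: σ_0 = -119/12, σ_1 = 25/2, σ_2 = -121/4.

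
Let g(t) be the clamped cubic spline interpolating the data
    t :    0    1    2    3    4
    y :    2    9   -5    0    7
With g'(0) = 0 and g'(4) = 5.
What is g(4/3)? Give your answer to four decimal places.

Write M_i for g''(x_i). With h_i = 1, 1, 1, 1 and divided differences Δ_i = 7, -14, 5, 7, the continuity of g' gives the tridiagonal system
  1·M_0 + 4·M_1 + 1·M_2 = 6(Δ_1 - Δ_0) = -126
  1·M_1 + 4·M_2 + 1·M_3 = 6(Δ_2 - Δ_1) = 114
  1·M_2 + 4·M_3 + 1·M_4 = 6(Δ_3 - Δ_2) = 12
Clamped end conditions give two more equations: 2h_0·M_0 + h_0·M_1 = 6(Δ_0 - g'(0)) = 42 and h_3·M_3 + 2h_3·M_4 = 6(g'(4) - Δ_3) = -12.
Forward elimination and back-substitution give M_0 = 338/7, M_1 = -382/7, M_2 = 44, M_3 = -52/7, M_4 = -16/7.
On [1, 2], g(t) = 9 - 22/7·(t - 1) - 191/7·(t - 1)² + 115/7·(t - 1)³.
With (t - 1) = 1/3: g(4/3) = 1045/189.

5.5291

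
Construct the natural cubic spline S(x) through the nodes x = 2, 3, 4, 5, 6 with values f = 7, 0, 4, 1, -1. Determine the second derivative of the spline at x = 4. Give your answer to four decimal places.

With M_i denoting the second derivative at x_i, h_i = 1, 1, 1, 1, and Δ_i = (y_(i+1) − y_i)/h_i = -7, 4, -3, -2:
  1·M_0 + 4·M_1 + 1·M_2 = 6(Δ_1 - Δ_0) = 66
  1·M_1 + 4·M_2 + 1·M_3 = 6(Δ_2 - Δ_1) = -42
  1·M_2 + 4·M_3 + 1·M_4 = 6(Δ_3 - Δ_2) = 6
Natural end conditions: M_0 = M_4 = 0.
Solving: M_0 = 0, M_1 = 291/14, M_2 = -120/7, M_3 = 81/14, M_4 = 0.

-17.1429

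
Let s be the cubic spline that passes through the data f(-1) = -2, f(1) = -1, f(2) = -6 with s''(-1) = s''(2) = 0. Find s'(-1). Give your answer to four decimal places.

With m_i denoting the second derivative at x_i, h_i = 2, 1, and Δ_i = (y_(i+1) − y_i)/h_i = 1/2, -5:
  2·m_0 + 6·m_1 + 1·m_2 = 6(Δ_1 - Δ_0) = -33
Natural end conditions: m_0 = m_2 = 0.
Solving: m_0 = 0, m_1 = -11/2, m_2 = 0.
On [-1, 1], s'(x) = b_0 + 2c_0·(x + 1) + 3d_0·(x + 1)² with b_0 = Δ_0 - h_0(2m_0 + m_1)/6 = 7/3, c_0 = m_0/2 = 0, d_0 = (m_1 - m_0)/(6h_0) = -11/24. So s'(-1) = 7/3.

2.3333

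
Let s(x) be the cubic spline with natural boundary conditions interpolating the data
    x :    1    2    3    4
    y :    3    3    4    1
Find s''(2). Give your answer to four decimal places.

3.2000

With σ_i denoting the second derivative at x_i, h_i = 1, 1, 1, and Δ_i = (y_(i+1) − y_i)/h_i = 0, 1, -3:
  1·σ_0 + 4·σ_1 + 1·σ_2 = 6(Δ_1 - Δ_0) = 6
  1·σ_1 + 4·σ_2 + 1·σ_3 = 6(Δ_2 - Δ_1) = -24
Natural end conditions: σ_0 = σ_3 = 0.
Hence σ_0 = 0, σ_1 = 16/5, σ_2 = -34/5, σ_3 = 0.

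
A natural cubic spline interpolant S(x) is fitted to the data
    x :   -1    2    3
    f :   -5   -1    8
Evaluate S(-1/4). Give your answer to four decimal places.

Let σ_i = S''(x_i). Step sizes h_i = 3, 1; slopes of the chords Δ_i = (y_(i+1) - y_i)/h_i = 4/3, 9.
  3·σ_0 + 8·σ_1 + 1·σ_2 = 6(Δ_1 - Δ_0) = 46
Natural end conditions: σ_0 = σ_2 = 0.
Solving: σ_0 = 0, σ_1 = 23/4, σ_2 = 0.
On [-1, 2], S(x) = -5 - 37/24·(x + 1) + 0·(x + 1)² + 23/72·(x + 1)³.
With (x + 1) = 3/4: S(-1/4) = -3083/512.

-6.0215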